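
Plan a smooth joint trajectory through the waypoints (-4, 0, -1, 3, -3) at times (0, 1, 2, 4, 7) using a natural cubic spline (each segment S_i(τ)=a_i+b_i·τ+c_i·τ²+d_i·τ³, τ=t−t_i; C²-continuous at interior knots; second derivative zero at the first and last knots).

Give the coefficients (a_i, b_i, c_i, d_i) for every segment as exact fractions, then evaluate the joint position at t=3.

  seg 0: a=-4 b=587/107 c=0 d=-159/107
  seg 1: a=0 b=110/107 c=-477/107 d=260/107
  seg 2: a=-1 b=-64/107 c=303/107 d=-82/107
  seg 3: a=3 b=164/107 c=-189/107 d=21/107
S(3) = 50/107

Δ: Δ0=4, Δ1=-1, Δ2=2, Δ3=-2
row 1: diag=4, rhs=-30; c'=1/4, d'=-15/2
row 2: denom=6−1·1/4=23/4; d'=(18−1·-15/2)/(23/4)=102/23
row 3: denom=10−2·8/23=214/23; d'=(-24−2·102/23)/(214/23)=-378/107
back: M3=-378/107
back: M2=102/23−8/23·-378/107=606/107
back: M1=-15/2−1/4·606/107=-954/107
M: M0=0, M1=-954/107, M2=606/107, M3=-378/107, M4=0
seg 0: a=-4, c=M0/2=0, d=(M1−M0)/(6·1)=-159/107, b=Δ0−h0·(2M0+M1)/6=587/107
seg 1: a=0, c=M1/2=-477/107, d=(M2−M1)/(6·1)=260/107, b=Δ1−h1·(2M1+M2)/6=110/107
seg 2: a=-1, c=M2/2=303/107, d=(M3−M2)/(6·2)=-82/107, b=Δ2−h2·(2M2+M3)/6=-64/107
seg 3: a=3, c=M3/2=-189/107, d=(M4−M3)/(6·3)=21/107, b=Δ3−h3·(2M3+M4)/6=164/107
t_q=3 → seg 2, τ=1; S=-1+-64/107·τ+303/107·τ²+-82/107·τ³=50/107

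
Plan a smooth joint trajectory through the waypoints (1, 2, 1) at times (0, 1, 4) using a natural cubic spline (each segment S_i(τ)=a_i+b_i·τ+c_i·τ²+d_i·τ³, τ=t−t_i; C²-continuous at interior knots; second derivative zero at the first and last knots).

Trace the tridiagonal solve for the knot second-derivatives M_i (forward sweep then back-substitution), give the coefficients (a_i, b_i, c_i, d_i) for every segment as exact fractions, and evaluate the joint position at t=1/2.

  seg 0: a=1 b=7/6 c=0 d=-1/6
  seg 1: a=2 b=2/3 c=-1/2 d=1/18
S(1/2) = 25/16

Δ: Δ0=1, Δ1=-1/3
row 1: diag=8, rhs=-8; c'=3/8, d'=-1
back: M1=-1
M: M0=0, M1=-1, M2=0
seg 0: a=1, c=M0/2=0, d=(M1−M0)/(6·1)=-1/6, b=Δ0−h0·(2M0+M1)/6=7/6
seg 1: a=2, c=M1/2=-1/2, d=(M2−M1)/(6·3)=1/18, b=Δ1−h1·(2M1+M2)/6=2/3
t_q=1/2 → seg 0, τ=1/2; S=1+7/6·τ+0·τ²+-1/6·τ³=25/16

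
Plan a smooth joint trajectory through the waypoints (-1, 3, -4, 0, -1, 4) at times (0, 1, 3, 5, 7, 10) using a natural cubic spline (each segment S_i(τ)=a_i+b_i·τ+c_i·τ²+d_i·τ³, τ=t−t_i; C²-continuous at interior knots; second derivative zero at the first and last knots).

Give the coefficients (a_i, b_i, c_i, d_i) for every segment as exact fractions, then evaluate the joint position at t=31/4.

Δ: Δ0=4, Δ1=-7/2, Δ2=2, Δ3=-1/2, Δ4=5/3
row 1: diag=6, rhs=-45; c'=1/3, d'=-15/2
row 2: denom=8−2·1/3=22/3; d'=(33−2·-15/2)/(22/3)=72/11
row 3: denom=8−2·3/11=82/11; d'=(-15−2·72/11)/(82/11)=-309/82
row 4: denom=10−2·11/41=388/41; d'=(13−2·-309/82)/(388/41)=421/194
back: M4=421/194
back: M3=-309/82−11/41·421/194=-422/97
back: M2=72/11−3/11·-422/97=750/97
back: M1=-15/2−1/3·750/97=-1955/194
M: M0=0, M1=-1955/194, M2=750/97, M3=-422/97, M4=421/194, M5=0
seg 0: a=-1, c=M0/2=0, d=(M1−M0)/(6·1)=-1955/1164, b=Δ0−h0·(2M0+M1)/6=6611/1164
seg 1: a=3, c=M1/2=-1955/388, d=(M2−M1)/(6·2)=3455/2328, b=Δ1−h1·(2M1+M2)/6=373/582
seg 2: a=-4, c=M2/2=375/97, d=(M3−M2)/(6·2)=-293/291, b=Δ2−h2·(2M2+M3)/6=-496/291
seg 3: a=0, c=M3/2=-211/97, d=(M4−M3)/(6·2)=1265/2328, b=Δ3−h3·(2M3+M4)/6=488/291
seg 4: a=-1, c=M4/2=421/388, d=(M5−M4)/(6·3)=-421/3492, b=Δ4−h4·(2M4+M5)/6=-293/582
t_q=31/4 → seg 4, τ=3/4; S=-1+-293/582·τ+421/388·τ²+-421/3492·τ³=-20315/24832

  seg 0: a=-1 b=6611/1164 c=0 d=-1955/1164
  seg 1: a=3 b=373/582 c=-1955/388 d=3455/2328
  seg 2: a=-4 b=-496/291 c=375/97 d=-293/291
  seg 3: a=0 b=488/291 c=-211/97 d=1265/2328
  seg 4: a=-1 b=-293/582 c=421/388 d=-421/3492
S(31/4) = -20315/24832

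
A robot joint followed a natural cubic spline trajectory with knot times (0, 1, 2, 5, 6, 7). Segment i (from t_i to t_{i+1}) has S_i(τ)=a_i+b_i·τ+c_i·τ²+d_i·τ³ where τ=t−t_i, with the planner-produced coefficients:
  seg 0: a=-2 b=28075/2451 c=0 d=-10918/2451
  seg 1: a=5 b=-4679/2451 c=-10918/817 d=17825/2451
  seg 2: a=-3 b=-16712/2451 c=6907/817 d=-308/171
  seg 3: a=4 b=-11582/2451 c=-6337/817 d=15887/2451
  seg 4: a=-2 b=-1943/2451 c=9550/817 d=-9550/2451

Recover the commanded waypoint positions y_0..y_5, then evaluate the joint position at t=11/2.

y_0=-2 y_1=5 y_2=-3 y_3=4 y_4=-2 y_5=5
S(11/2) = 3323/6536

y_0 = S_0(0) = a_0 = -2
y_1 = S_1(0) = a_1 = 5
y_2 = S_2(0) = a_2 = -3
y_3 = S_3(0) = a_3 = 4
y_4 = S_4(0) = a_4 = -2
y_5 = S_4(1) = 5
t_q=11/2 is in segment 3 (τ=1/2); S_3(τ)=3323/6536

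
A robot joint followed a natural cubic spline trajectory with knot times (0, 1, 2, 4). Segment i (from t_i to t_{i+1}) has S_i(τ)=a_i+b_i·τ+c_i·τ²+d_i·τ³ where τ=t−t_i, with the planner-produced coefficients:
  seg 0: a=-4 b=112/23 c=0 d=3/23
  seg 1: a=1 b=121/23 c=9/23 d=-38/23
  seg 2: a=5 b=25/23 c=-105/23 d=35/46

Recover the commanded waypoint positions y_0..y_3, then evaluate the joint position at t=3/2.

y_0 = S_0(0) = a_0 = -4
y_1 = S_1(0) = a_1 = 1
y_2 = S_2(0) = a_2 = 5
y_3 = S_2(2) = -5
t_q=3/2 is in segment 1 (τ=1/2); S_1(τ)=81/23

y_0=-4 y_1=1 y_2=5 y_3=-5
S(3/2) = 81/23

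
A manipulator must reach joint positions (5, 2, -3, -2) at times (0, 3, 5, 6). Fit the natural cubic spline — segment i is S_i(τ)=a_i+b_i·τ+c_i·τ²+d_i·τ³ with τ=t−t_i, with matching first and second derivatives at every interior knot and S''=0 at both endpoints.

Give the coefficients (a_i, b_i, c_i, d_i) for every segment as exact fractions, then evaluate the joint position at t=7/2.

  seg 0: a=5 b=-1/7 c=0 d=-2/21
  seg 1: a=2 b=-19/7 c=-6/7 d=27/56
  seg 2: a=-3 b=-5/14 c=57/28 d=-19/28
S(7/2) = 219/448

Δ: Δ0=-1, Δ1=-5/2, Δ2=1
row 1: diag=10, rhs=-9; c'=1/5, d'=-9/10
row 2: denom=6−2·1/5=28/5; d'=(21−2·-9/10)/(28/5)=57/14
back: M2=57/14
back: M1=-9/10−1/5·57/14=-12/7
M: M0=0, M1=-12/7, M2=57/14, M3=0
seg 0: a=5, c=M0/2=0, d=(M1−M0)/(6·3)=-2/21, b=Δ0−h0·(2M0+M1)/6=-1/7
seg 1: a=2, c=M1/2=-6/7, d=(M2−M1)/(6·2)=27/56, b=Δ1−h1·(2M1+M2)/6=-19/7
seg 2: a=-3, c=M2/2=57/28, d=(M3−M2)/(6·1)=-19/28, b=Δ2−h2·(2M2+M3)/6=-5/14
t_q=7/2 → seg 1, τ=1/2; S=2+-19/7·τ+-6/7·τ²+27/56·τ³=219/448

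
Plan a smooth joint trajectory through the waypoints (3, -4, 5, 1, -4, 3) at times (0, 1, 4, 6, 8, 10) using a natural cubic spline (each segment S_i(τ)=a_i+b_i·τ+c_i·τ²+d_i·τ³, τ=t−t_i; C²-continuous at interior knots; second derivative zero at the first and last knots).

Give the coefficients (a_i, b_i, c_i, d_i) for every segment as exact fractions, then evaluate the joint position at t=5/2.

Δ: Δ0=-7, Δ1=3, Δ2=-2, Δ3=-5/2, Δ4=7/2
row 1: diag=8, rhs=60; c'=3/8, d'=15/2
row 2: denom=10−3·3/8=71/8; d'=(-30−3·15/2)/(71/8)=-420/71
row 3: denom=8−2·16/71=536/71; d'=(-3−2·-420/71)/(536/71)=627/536
row 4: denom=8−2·71/268=1001/134; d'=(36−2·627/536)/(1001/134)=9021/2002
back: M4=9021/2002
back: M3=627/536−71/268·9021/2002=-24/1001
back: M2=-420/71−16/71·-24/1001=-5916/1001
back: M1=15/2−3/8·-5916/1001=9726/1001
M: M0=0, M1=9726/1001, M2=-5916/1001, M3=-24/1001, M4=9021/2002, M5=0
seg 0: a=3, c=M0/2=0, d=(M1−M0)/(6·1)=1621/1001, b=Δ0−h0·(2M0+M1)/6=-8628/1001
seg 1: a=-4, c=M1/2=4863/1001, d=(M2−M1)/(6·3)=-79/91, b=Δ1−h1·(2M1+M2)/6=-3765/1001
seg 2: a=5, c=M2/2=-2958/1001, d=(M3−M2)/(6·2)=491/1001, b=Δ2−h2·(2M2+M3)/6=150/77
seg 3: a=1, c=M3/2=-12/1001, d=(M4−M3)/(6·2)=3023/8008, b=Δ3−h3·(2M3+M4)/6=-570/143
seg 4: a=-4, c=M4/2=9021/4004, d=(M5−M4)/(6·2)=-3007/8008, b=Δ4−h4·(2M4+M5)/6=993/2002
t_q=5/2 → seg 1, τ=3/2; S=-4+-3765/1001·τ+4863/1001·τ²+-79/91·τ³=-13141/8008

  seg 0: a=3 b=-8628/1001 c=0 d=1621/1001
  seg 1: a=-4 b=-3765/1001 c=4863/1001 d=-79/91
  seg 2: a=5 b=150/77 c=-2958/1001 d=491/1001
  seg 3: a=1 b=-570/143 c=-12/1001 d=3023/8008
  seg 4: a=-4 b=993/2002 c=9021/4004 d=-3007/8008
S(5/2) = -13141/8008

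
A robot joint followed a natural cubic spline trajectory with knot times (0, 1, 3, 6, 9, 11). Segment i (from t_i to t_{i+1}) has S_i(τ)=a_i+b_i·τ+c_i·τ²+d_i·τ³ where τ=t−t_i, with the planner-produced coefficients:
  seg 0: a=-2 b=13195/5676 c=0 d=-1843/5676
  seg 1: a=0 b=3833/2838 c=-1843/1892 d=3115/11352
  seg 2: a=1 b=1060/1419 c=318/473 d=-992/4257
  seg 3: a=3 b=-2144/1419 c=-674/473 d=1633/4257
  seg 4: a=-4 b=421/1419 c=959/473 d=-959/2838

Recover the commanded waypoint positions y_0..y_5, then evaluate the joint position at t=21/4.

y_0 = S_0(0) = a_0 = -2
y_1 = S_1(0) = a_1 = 0
y_2 = S_2(0) = a_2 = 1
y_3 = S_3(0) = a_3 = 3
y_4 = S_4(0) = a_4 = -4
y_5 = S_4(2) = 2
t_q=21/4 is in segment 2 (τ=9/4); S_2(τ)=12979/3784

y_0=-2 y_1=0 y_2=1 y_3=3 y_4=-4 y_5=2
S(21/4) = 12979/3784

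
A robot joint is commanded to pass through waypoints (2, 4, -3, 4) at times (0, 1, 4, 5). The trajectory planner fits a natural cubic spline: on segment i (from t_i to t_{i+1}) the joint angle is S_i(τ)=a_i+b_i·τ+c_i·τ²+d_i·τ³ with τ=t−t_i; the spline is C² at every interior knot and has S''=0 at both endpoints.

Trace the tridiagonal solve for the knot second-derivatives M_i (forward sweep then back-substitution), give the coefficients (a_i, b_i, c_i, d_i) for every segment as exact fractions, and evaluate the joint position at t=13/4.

Δ: Δ0=2, Δ1=-7/3, Δ2=7
row 1: diag=8, rhs=-26; c'=3/8, d'=-13/4
row 2: denom=8−3·3/8=55/8; d'=(56−3·-13/4)/(55/8)=526/55
back: M2=526/55
back: M1=-13/4−3/8·526/55=-376/55
M: M0=0, M1=-376/55, M2=526/55, M3=0
seg 0: a=2, c=M0/2=0, d=(M1−M0)/(6·1)=-188/165, b=Δ0−h0·(2M0+M1)/6=518/165
seg 1: a=4, c=M1/2=-188/55, d=(M2−M1)/(6·3)=41/45, b=Δ1−h1·(2M1+M2)/6=-46/165
seg 2: a=-3, c=M2/2=263/55, d=(M3−M2)/(6·1)=-263/165, b=Δ2−h2·(2M2+M3)/6=629/165
t_q=13/4 → seg 1, τ=9/4; S=4+-46/165·τ+-188/55·τ²+41/45·τ³=-12509/3520

  seg 0: a=2 b=518/165 c=0 d=-188/165
  seg 1: a=4 b=-46/165 c=-188/55 d=41/45
  seg 2: a=-3 b=629/165 c=263/55 d=-263/165
S(13/4) = -12509/3520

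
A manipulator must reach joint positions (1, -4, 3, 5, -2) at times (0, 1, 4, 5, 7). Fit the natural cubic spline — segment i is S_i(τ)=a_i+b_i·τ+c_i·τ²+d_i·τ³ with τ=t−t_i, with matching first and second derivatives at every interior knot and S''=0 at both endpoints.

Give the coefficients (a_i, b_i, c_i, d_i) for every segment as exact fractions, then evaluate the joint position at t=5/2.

Δ: Δ0=-5, Δ1=7/3, Δ2=2, Δ3=-7/2
row 1: diag=8, rhs=44; c'=3/8, d'=11/2
row 2: denom=8−3·3/8=55/8; d'=(-2−3·11/2)/(55/8)=-148/55
row 3: denom=6−1·8/55=322/55; d'=(-33−1·-148/55)/(322/55)=-1667/322
back: M3=-1667/322
back: M2=-148/55−8/55·-1667/322=-312/161
back: M1=11/2−3/8·-312/161=2005/322
M: M0=0, M1=2005/322, M2=-312/161, M3=-1667/322, M4=0
seg 0: a=1, c=M0/2=0, d=(M1−M0)/(6·1)=2005/1932, b=Δ0−h0·(2M0+M1)/6=-11665/1932
seg 1: a=-4, c=M1/2=2005/644, d=(M2−M1)/(6·3)=-2629/5796, b=Δ1−h1·(2M1+M2)/6=-2825/966
seg 2: a=3, c=M2/2=-156/161, d=(M3−M2)/(6·1)=-149/276, b=Δ2−h2·(2M2+M3)/6=6779/1932
seg 3: a=5, c=M3/2=-1667/644, d=(M4−M3)/(6·2)=1667/3864, b=Δ3−h3·(2M3+M4)/6=-47/966
t_q=5/2 → seg 1, τ=3/2; S=-4+-2825/966·τ+2005/644·τ²+-2629/5796·τ³=-15005/5152

  seg 0: a=1 b=-11665/1932 c=0 d=2005/1932
  seg 1: a=-4 b=-2825/966 c=2005/644 d=-2629/5796
  seg 2: a=3 b=6779/1932 c=-156/161 d=-149/276
  seg 3: a=5 b=-47/966 c=-1667/644 d=1667/3864
S(5/2) = -15005/5152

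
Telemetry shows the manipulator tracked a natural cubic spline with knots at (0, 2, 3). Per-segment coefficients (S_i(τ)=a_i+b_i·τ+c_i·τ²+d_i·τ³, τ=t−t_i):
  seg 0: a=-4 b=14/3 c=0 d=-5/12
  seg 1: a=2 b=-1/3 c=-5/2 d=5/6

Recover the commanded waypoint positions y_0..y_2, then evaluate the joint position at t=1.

y_0 = S_0(0) = a_0 = -4
y_1 = S_1(0) = a_1 = 2
y_2 = S_1(1) = 0
t_q=1 is in segment 0 (τ=1); S_0(τ)=1/4

y_0=-4 y_1=2 y_2=0
S(1) = 1/4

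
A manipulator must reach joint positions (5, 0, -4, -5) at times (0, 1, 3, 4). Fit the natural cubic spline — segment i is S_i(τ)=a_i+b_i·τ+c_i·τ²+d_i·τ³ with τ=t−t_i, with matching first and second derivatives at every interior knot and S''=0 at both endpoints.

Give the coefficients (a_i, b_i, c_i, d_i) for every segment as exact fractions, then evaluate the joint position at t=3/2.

  seg 0: a=5 b=-11/2 c=0 d=1/2
  seg 1: a=0 b=-4 c=3/2 d=-1/4
  seg 2: a=-4 b=-1 c=0 d=0
S(3/2) = -53/32

Δ: Δ0=-5, Δ1=-2, Δ2=-1
row 1: diag=6, rhs=18; c'=1/3, d'=3
row 2: denom=6−2·1/3=16/3; d'=(6−2·3)/(16/3)=0
back: M2=0
back: M1=3−1/3·0=3
M: M0=0, M1=3, M2=0, M3=0
seg 0: a=5, c=M0/2=0, d=(M1−M0)/(6·1)=1/2, b=Δ0−h0·(2M0+M1)/6=-11/2
seg 1: a=0, c=M1/2=3/2, d=(M2−M1)/(6·2)=-1/4, b=Δ1−h1·(2M1+M2)/6=-4
seg 2: a=-4, c=M2/2=0, d=(M3−M2)/(6·1)=0, b=Δ2−h2·(2M2+M3)/6=-1
t_q=3/2 → seg 1, τ=1/2; S=0+-4·τ+3/2·τ²+-1/4·τ³=-53/32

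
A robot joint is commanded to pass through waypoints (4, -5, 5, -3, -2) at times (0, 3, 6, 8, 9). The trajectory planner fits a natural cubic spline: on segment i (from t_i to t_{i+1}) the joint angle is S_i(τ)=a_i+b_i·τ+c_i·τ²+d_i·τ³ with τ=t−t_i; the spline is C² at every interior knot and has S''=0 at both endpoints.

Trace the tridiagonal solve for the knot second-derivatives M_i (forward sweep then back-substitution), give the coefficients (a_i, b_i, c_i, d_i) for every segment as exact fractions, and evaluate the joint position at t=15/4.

Δ: Δ0=-3, Δ1=10/3, Δ2=-4, Δ3=1
row 1: diag=12, rhs=38; c'=1/4, d'=19/6
row 2: denom=10−3·1/4=37/4; d'=(-44−3·19/6)/(37/4)=-214/37
row 3: denom=6−2·8/37=206/37; d'=(30−2·-214/37)/(206/37)=769/103
back: M3=769/103
back: M2=-214/37−8/37·769/103=-762/103
back: M1=19/6−1/4·-762/103=1550/309
M: M0=0, M1=1550/309, M2=-762/103, M3=769/103, M4=0
seg 0: a=4, c=M0/2=0, d=(M1−M0)/(6·3)=775/2781, b=Δ0−h0·(2M0+M1)/6=-1702/309
seg 1: a=-5, c=M1/2=775/309, d=(M2−M1)/(6·3)=-1918/2781, b=Δ1−h1·(2M1+M2)/6=623/309
seg 2: a=5, c=M2/2=-381/103, d=(M3−M2)/(6·2)=1531/1236, b=Δ2−h2·(2M2+M3)/6=-481/309
seg 3: a=-3, c=M3/2=769/206, d=(M4−M3)/(6·1)=-769/618, b=Δ3−h3·(2M3+M4)/6=-460/309
t_q=15/4 → seg 1, τ=3/4; S=-5+623/309·τ+775/309·τ²+-1918/2781·τ³=-7805/3296

  seg 0: a=4 b=-1702/309 c=0 d=775/2781
  seg 1: a=-5 b=623/309 c=775/309 d=-1918/2781
  seg 2: a=5 b=-481/309 c=-381/103 d=1531/1236
  seg 3: a=-3 b=-460/309 c=769/206 d=-769/618
S(15/4) = -7805/3296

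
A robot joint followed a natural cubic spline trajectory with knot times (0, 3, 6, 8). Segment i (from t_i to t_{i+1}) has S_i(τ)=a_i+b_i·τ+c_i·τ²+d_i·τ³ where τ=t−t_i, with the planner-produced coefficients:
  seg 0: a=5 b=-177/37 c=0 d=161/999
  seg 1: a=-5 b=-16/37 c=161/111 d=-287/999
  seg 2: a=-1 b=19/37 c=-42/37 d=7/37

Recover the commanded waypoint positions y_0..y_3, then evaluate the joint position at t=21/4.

y_0=5 y_1=-5 y_2=-1 y_3=-3
S(21/4) = -4505/2368

y_0 = S_0(0) = a_0 = 5
y_1 = S_1(0) = a_1 = -5
y_2 = S_2(0) = a_2 = -1
y_3 = S_2(2) = -3
t_q=21/4 is in segment 1 (τ=9/4); S_1(τ)=-4505/2368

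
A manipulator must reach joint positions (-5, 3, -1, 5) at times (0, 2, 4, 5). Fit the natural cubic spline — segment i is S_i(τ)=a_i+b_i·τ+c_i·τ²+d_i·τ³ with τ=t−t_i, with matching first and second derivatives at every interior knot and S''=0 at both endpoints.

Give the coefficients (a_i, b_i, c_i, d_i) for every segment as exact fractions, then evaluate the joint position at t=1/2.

Δ: Δ0=4, Δ1=-2, Δ2=6
row 1: diag=8, rhs=-36; c'=1/4, d'=-9/2
row 2: denom=6−2·1/4=11/2; d'=(48−2·-9/2)/(11/2)=114/11
back: M2=114/11
back: M1=-9/2−1/4·114/11=-78/11
M: M0=0, M1=-78/11, M2=114/11, M3=0
seg 0: a=-5, c=M0/2=0, d=(M1−M0)/(6·2)=-13/22, b=Δ0−h0·(2M0+M1)/6=70/11
seg 1: a=3, c=M1/2=-39/11, d=(M2−M1)/(6·2)=16/11, b=Δ1−h1·(2M1+M2)/6=-8/11
seg 2: a=-1, c=M2/2=57/11, d=(M3−M2)/(6·1)=-19/11, b=Δ2−h2·(2M2+M3)/6=28/11
t_q=1/2 → seg 0, τ=1/2; S=-5+70/11·τ+0·τ²+-13/22·τ³=-333/176

  seg 0: a=-5 b=70/11 c=0 d=-13/22
  seg 1: a=3 b=-8/11 c=-39/11 d=16/11
  seg 2: a=-1 b=28/11 c=57/11 d=-19/11
S(1/2) = -333/176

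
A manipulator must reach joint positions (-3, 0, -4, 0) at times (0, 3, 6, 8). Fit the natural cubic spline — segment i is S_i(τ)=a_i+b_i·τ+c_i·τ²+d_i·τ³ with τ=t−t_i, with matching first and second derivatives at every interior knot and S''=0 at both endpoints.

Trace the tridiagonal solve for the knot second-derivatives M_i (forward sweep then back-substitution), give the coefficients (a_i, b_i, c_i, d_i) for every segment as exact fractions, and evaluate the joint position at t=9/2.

Δ: Δ0=1, Δ1=-4/3, Δ2=2
row 1: diag=12, rhs=-14; c'=1/4, d'=-7/6
row 2: denom=10−3·1/4=37/4; d'=(20−3·-7/6)/(37/4)=94/37
back: M2=94/37
back: M1=-7/6−1/4·94/37=-200/111
M: M0=0, M1=-200/111, M2=94/37, M3=0
seg 0: a=-3, c=M0/2=0, d=(M1−M0)/(6·3)=-100/999, b=Δ0−h0·(2M0+M1)/6=211/111
seg 1: a=0, c=M1/2=-100/111, d=(M2−M1)/(6·3)=241/999, b=Δ1−h1·(2M1+M2)/6=-89/111
seg 2: a=-4, c=M2/2=47/37, d=(M3−M2)/(6·2)=-47/222, b=Δ2−h2·(2M2+M3)/6=34/111
t_q=9/2 → seg 1, τ=3/2; S=0+-89/111·τ+-100/111·τ²+241/999·τ³=-715/296

  seg 0: a=-3 b=211/111 c=0 d=-100/999
  seg 1: a=0 b=-89/111 c=-100/111 d=241/999
  seg 2: a=-4 b=34/111 c=47/37 d=-47/222
S(9/2) = -715/296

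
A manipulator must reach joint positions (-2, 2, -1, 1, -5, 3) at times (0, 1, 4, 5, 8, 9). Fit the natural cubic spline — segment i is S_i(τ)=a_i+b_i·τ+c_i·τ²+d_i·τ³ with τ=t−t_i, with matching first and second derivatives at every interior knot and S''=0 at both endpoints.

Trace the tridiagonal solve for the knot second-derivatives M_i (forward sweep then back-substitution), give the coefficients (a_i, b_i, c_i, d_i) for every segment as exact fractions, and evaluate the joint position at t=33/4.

  seg 0: a=-2 b=4895/987 c=0 d=-947/987
  seg 1: a=2 b=2054/987 c=-947/329 d=5482/8883
  seg 2: a=-1 b=1454/987 c=2641/987 d=-101/47
  seg 3: a=1 b=373/987 c=-3722/987 d=8819/8883
  seg 4: a=-5 b=4498/987 c=1699/329 d=-1699/987
S(33/4) = -10723/3008

Δ: Δ0=4, Δ1=-1, Δ2=2, Δ3=-2, Δ4=8
row 1: diag=8, rhs=-30; c'=3/8, d'=-15/4
row 2: denom=8−3·3/8=55/8; d'=(18−3·-15/4)/(55/8)=234/55
row 3: denom=8−1·8/55=432/55; d'=(-24−1·234/55)/(432/55)=-259/72
row 4: denom=8−3·55/144=329/48; d'=(60−3·-259/72)/(329/48)=3398/329
back: M4=3398/329
back: M3=-259/72−55/144·3398/329=-7444/987
back: M2=234/55−8/55·-7444/987=5282/987
back: M1=-15/4−3/8·5282/987=-1894/329
M: M0=0, M1=-1894/329, M2=5282/987, M3=-7444/987, M4=3398/329, M5=0
seg 0: a=-2, c=M0/2=0, d=(M1−M0)/(6·1)=-947/987, b=Δ0−h0·(2M0+M1)/6=4895/987
seg 1: a=2, c=M1/2=-947/329, d=(M2−M1)/(6·3)=5482/8883, b=Δ1−h1·(2M1+M2)/6=2054/987
seg 2: a=-1, c=M2/2=2641/987, d=(M3−M2)/(6·1)=-101/47, b=Δ2−h2·(2M2+M3)/6=1454/987
seg 3: a=1, c=M3/2=-3722/987, d=(M4−M3)/(6·3)=8819/8883, b=Δ3−h3·(2M3+M4)/6=373/987
seg 4: a=-5, c=M4/2=1699/329, d=(M5−M4)/(6·1)=-1699/987, b=Δ4−h4·(2M4+M5)/6=4498/987
t_q=33/4 → seg 4, τ=1/4; S=-5+4498/987·τ+1699/329·τ²+-1699/987·τ³=-10723/3008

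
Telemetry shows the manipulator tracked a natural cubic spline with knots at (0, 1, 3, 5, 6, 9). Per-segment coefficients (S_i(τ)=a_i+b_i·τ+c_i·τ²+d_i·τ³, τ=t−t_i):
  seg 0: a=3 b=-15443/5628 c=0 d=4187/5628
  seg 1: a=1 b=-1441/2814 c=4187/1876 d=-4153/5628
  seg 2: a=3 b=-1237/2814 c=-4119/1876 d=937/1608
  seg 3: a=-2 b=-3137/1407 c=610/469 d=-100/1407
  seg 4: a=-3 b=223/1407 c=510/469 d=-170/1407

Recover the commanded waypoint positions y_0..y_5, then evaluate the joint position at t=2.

y_0=3 y_1=1 y_2=3 y_3=-2 y_4=-3 y_5=4
S(2) = 1859/938

y_0 = S_0(0) = a_0 = 3
y_1 = S_1(0) = a_1 = 1
y_2 = S_2(0) = a_2 = 3
y_3 = S_3(0) = a_3 = -2
y_4 = S_4(0) = a_4 = -3
y_5 = S_4(3) = 4
t_q=2 is in segment 1 (τ=1); S_1(τ)=1859/938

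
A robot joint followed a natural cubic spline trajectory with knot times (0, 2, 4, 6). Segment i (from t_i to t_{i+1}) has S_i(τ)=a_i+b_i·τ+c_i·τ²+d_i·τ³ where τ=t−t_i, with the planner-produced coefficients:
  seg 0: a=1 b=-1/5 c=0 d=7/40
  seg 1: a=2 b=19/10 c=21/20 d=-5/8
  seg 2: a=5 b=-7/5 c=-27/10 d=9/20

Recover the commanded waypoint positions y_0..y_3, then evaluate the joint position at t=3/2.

y_0=1 y_1=2 y_2=5 y_3=-5
S(3/2) = 413/320

y_0 = S_0(0) = a_0 = 1
y_1 = S_1(0) = a_1 = 2
y_2 = S_2(0) = a_2 = 5
y_3 = S_2(2) = -5
t_q=3/2 is in segment 0 (τ=3/2); S_0(τ)=413/320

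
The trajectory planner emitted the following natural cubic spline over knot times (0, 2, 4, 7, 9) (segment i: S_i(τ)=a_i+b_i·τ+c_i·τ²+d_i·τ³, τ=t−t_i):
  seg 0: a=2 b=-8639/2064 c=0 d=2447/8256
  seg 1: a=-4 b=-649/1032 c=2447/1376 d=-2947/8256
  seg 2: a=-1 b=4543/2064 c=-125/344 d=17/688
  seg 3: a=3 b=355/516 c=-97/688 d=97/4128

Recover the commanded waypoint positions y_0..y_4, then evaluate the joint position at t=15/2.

y_0 = S_0(0) = a_0 = 2
y_1 = S_1(0) = a_1 = -4
y_2 = S_2(0) = a_2 = -1
y_3 = S_3(0) = a_3 = 3
y_4 = S_3(2) = 4
t_q=15/2 is in segment 3 (τ=1/2); S_3(τ)=36455/11008

y_0=2 y_1=-4 y_2=-1 y_3=3 y_4=4
S(15/2) = 36455/11008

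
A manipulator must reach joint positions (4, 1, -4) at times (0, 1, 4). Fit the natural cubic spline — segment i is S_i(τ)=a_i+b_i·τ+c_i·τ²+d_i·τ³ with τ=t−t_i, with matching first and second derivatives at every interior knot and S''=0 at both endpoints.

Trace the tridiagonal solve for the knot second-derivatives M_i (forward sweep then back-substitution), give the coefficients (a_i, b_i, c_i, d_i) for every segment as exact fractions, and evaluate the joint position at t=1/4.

  seg 0: a=4 b=-19/6 c=0 d=1/6
  seg 1: a=1 b=-8/3 c=1/2 d=-1/18
S(1/4) = 411/128

Δ: Δ0=-3, Δ1=-5/3
row 1: diag=8, rhs=8; c'=3/8, d'=1
back: M1=1
M: M0=0, M1=1, M2=0
seg 0: a=4, c=M0/2=0, d=(M1−M0)/(6·1)=1/6, b=Δ0−h0·(2M0+M1)/6=-19/6
seg 1: a=1, c=M1/2=1/2, d=(M2−M1)/(6·3)=-1/18, b=Δ1−h1·(2M1+M2)/6=-8/3
t_q=1/4 → seg 0, τ=1/4; S=4+-19/6·τ+0·τ²+1/6·τ³=411/128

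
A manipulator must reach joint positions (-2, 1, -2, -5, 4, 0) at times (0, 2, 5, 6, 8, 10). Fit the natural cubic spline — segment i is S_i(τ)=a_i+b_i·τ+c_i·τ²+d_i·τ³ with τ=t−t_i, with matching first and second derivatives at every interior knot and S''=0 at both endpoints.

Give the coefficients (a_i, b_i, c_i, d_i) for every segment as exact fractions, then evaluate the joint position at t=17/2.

  seg 0: a=-2 b=1330/761 c=0 d=-377/6088
  seg 1: a=1 b=1529/1522 c=-1131/3044 d=-301/3044
  seg 2: a=-2 b=-11855/3044 c=-960/761 d=6563/3044
  seg 3: a=-5 b=77/1522 c=15849/3044 d=-9077/6088
  seg 4: a=4 b=2272/761 c=-5691/1522 d=1897/3044
S(17/2) = 112893/24352

Δ: Δ0=3/2, Δ1=-1, Δ2=-3, Δ3=9/2, Δ4=-2
row 1: diag=10, rhs=-15; c'=3/10, d'=-3/2
row 2: denom=8−3·3/10=71/10; d'=(-12−3·-3/2)/(71/10)=-75/71
row 3: denom=6−1·10/71=416/71; d'=(45−1·-75/71)/(416/71)=1635/208
row 4: denom=8−2·71/208=761/104; d'=(-39−2·1635/208)/(761/104)=-5691/761
back: M4=-5691/761
back: M3=1635/208−71/208·-5691/761=15849/1522
back: M2=-75/71−10/71·15849/1522=-1920/761
back: M1=-3/2−3/10·-1920/761=-1131/1522
M: M0=0, M1=-1131/1522, M2=-1920/761, M3=15849/1522, M4=-5691/761, M5=0
seg 0: a=-2, c=M0/2=0, d=(M1−M0)/(6·2)=-377/6088, b=Δ0−h0·(2M0+M1)/6=1330/761
seg 1: a=1, c=M1/2=-1131/3044, d=(M2−M1)/(6·3)=-301/3044, b=Δ1−h1·(2M1+M2)/6=1529/1522
seg 2: a=-2, c=M2/2=-960/761, d=(M3−M2)/(6·1)=6563/3044, b=Δ2−h2·(2M2+M3)/6=-11855/3044
seg 3: a=-5, c=M3/2=15849/3044, d=(M4−M3)/(6·2)=-9077/6088, b=Δ3−h3·(2M3+M4)/6=77/1522
seg 4: a=4, c=M4/2=-5691/1522, d=(M5−M4)/(6·2)=1897/3044, b=Δ4−h4·(2M4+M5)/6=2272/761
t_q=17/2 → seg 4, τ=1/2; S=4+2272/761·τ+-5691/1522·τ²+1897/3044·τ³=112893/24352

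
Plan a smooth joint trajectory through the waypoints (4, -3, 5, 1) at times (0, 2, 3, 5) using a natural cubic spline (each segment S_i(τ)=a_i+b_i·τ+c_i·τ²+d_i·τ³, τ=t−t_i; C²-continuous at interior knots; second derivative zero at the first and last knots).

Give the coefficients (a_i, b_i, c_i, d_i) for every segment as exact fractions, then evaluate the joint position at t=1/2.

  seg 0: a=4 b=-561/70 c=0 d=79/70
  seg 1: a=-3 b=387/70 c=237/35 d=-43/10
  seg 2: a=5 b=216/35 c=-429/70 d=143/140
S(1/2) = 15/112

Δ: Δ0=-7/2, Δ1=8, Δ2=-2
row 1: diag=6, rhs=69; c'=1/6, d'=23/2
row 2: denom=6−1·1/6=35/6; d'=(-60−1·23/2)/(35/6)=-429/35
back: M2=-429/35
back: M1=23/2−1/6·-429/35=474/35
M: M0=0, M1=474/35, M2=-429/35, M3=0
seg 0: a=4, c=M0/2=0, d=(M1−M0)/(6·2)=79/70, b=Δ0−h0·(2M0+M1)/6=-561/70
seg 1: a=-3, c=M1/2=237/35, d=(M2−M1)/(6·1)=-43/10, b=Δ1−h1·(2M1+M2)/6=387/70
seg 2: a=5, c=M2/2=-429/70, d=(M3−M2)/(6·2)=143/140, b=Δ2−h2·(2M2+M3)/6=216/35
t_q=1/2 → seg 0, τ=1/2; S=4+-561/70·τ+0·τ²+79/70·τ³=15/112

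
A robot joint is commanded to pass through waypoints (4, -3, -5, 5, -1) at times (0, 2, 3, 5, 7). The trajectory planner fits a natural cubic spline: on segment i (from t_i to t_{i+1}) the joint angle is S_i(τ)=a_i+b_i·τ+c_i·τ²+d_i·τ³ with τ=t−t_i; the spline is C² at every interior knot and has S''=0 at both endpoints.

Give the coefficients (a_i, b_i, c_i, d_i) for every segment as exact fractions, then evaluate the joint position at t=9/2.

Δ: Δ0=-7/2, Δ1=-2, Δ2=5, Δ3=-3
row 1: diag=6, rhs=9; c'=1/6, d'=3/2
row 2: denom=6−1·1/6=35/6; d'=(42−1·3/2)/(35/6)=243/35
row 3: denom=8−2·12/35=256/35; d'=(-48−2·243/35)/(256/35)=-1083/128
back: M3=-1083/128
back: M2=243/35−12/35·-1083/128=315/32
back: M1=3/2−1/6·315/32=-9/64
M: M0=0, M1=-9/64, M2=315/32, M3=-1083/128, M4=0
seg 0: a=4, c=M0/2=0, d=(M1−M0)/(6·2)=-3/256, b=Δ0−h0·(2M0+M1)/6=-221/64
seg 1: a=-3, c=M1/2=-9/128, d=(M2−M1)/(6·1)=213/128, b=Δ1−h1·(2M1+M2)/6=-115/32
seg 2: a=-5, c=M2/2=315/64, d=(M3−M2)/(6·2)=-781/512, b=Δ2−h2·(2M2+M3)/6=161/128
seg 3: a=5, c=M3/2=-1083/256, d=(M4−M3)/(6·2)=361/512, b=Δ3−h3·(2M3+M4)/6=169/64
t_q=9/2 → seg 2, τ=3/2; S=-5+161/128·τ+315/64·τ²+-781/512·τ³=11521/4096

  seg 0: a=4 b=-221/64 c=0 d=-3/256
  seg 1: a=-3 b=-115/32 c=-9/128 d=213/128
  seg 2: a=-5 b=161/128 c=315/64 d=-781/512
  seg 3: a=5 b=169/64 c=-1083/256 d=361/512
S(9/2) = 11521/4096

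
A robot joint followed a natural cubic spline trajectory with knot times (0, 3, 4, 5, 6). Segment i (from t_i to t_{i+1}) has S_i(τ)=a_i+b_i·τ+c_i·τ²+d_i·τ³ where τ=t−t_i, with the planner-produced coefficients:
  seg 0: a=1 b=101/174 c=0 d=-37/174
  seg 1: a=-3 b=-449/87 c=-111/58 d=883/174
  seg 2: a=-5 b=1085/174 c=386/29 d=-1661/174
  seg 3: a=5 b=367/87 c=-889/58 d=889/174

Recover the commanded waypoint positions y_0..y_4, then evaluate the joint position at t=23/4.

y_0 = S_0(0) = a_0 = 1
y_1 = S_1(0) = a_1 = -3
y_2 = S_2(0) = a_2 = -5
y_3 = S_3(0) = a_3 = 5
y_4 = S_3(1) = -1
t_q=23/4 is in segment 3 (τ=3/4); S_3(τ)=6301/3712

y_0=1 y_1=-3 y_2=-5 y_3=5 y_4=-1
S(23/4) = 6301/3712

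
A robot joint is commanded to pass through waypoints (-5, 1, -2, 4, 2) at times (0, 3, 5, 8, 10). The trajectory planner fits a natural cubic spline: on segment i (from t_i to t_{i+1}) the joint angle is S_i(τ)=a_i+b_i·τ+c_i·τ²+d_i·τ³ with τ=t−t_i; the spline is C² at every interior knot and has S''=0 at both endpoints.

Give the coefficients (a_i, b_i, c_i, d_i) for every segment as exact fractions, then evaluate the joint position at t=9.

Δ: Δ0=2, Δ1=-3/2, Δ2=2, Δ3=-1
row 1: diag=10, rhs=-21; c'=1/5, d'=-21/10
row 2: denom=10−2·1/5=48/5; d'=(21−2·-21/10)/(48/5)=21/8
row 3: denom=10−3·5/16=145/16; d'=(-18−3·21/8)/(145/16)=-414/145
back: M3=-414/145
back: M2=21/8−5/16·-414/145=102/29
back: M1=-21/10−1/5·102/29=-813/290
M: M0=0, M1=-813/290, M2=102/29, M3=-414/145, M4=0
seg 0: a=-5, c=M0/2=0, d=(M1−M0)/(6·3)=-271/1740, b=Δ0−h0·(2M0+M1)/6=1973/580
seg 1: a=1, c=M1/2=-813/580, d=(M2−M1)/(6·2)=611/1160, b=Δ1−h1·(2M1+M2)/6=-233/290
seg 2: a=-2, c=M2/2=51/29, d=(M3−M2)/(6·3)=-154/435, b=Δ2−h2·(2M2+M3)/6=-13/145
seg 3: a=4, c=M3/2=-207/145, d=(M4−M3)/(6·2)=69/290, b=Δ3−h3·(2M3+M4)/6=131/145
t_q=9 → seg 3, τ=1; S=4+131/145·τ+-207/145·τ²+69/290·τ³=1077/290

  seg 0: a=-5 b=1973/580 c=0 d=-271/1740
  seg 1: a=1 b=-233/290 c=-813/580 d=611/1160
  seg 2: a=-2 b=-13/145 c=51/29 d=-154/435
  seg 3: a=4 b=131/145 c=-207/145 d=69/290
S(9) = 1077/290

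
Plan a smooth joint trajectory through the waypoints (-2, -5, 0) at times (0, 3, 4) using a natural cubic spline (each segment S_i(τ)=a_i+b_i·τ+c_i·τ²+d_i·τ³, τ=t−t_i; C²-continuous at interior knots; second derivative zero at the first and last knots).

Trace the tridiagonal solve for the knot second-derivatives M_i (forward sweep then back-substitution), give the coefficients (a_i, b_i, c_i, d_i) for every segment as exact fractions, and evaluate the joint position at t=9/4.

Δ: Δ0=-1, Δ1=5
row 1: diag=8, rhs=36; c'=1/8, d'=9/2
back: M1=9/2
M: M0=0, M1=9/2, M2=0
seg 0: a=-2, c=M0/2=0, d=(M1−M0)/(6·3)=1/4, b=Δ0−h0·(2M0+M1)/6=-13/4
seg 1: a=-5, c=M1/2=9/4, d=(M2−M1)/(6·1)=-3/4, b=Δ1−h1·(2M1+M2)/6=7/2
t_q=9/4 → seg 0, τ=9/4; S=-2+-13/4·τ+0·τ²+1/4·τ³=-1655/256

  seg 0: a=-2 b=-13/4 c=0 d=1/4
  seg 1: a=-5 b=7/2 c=9/4 d=-3/4
S(9/4) = -1655/256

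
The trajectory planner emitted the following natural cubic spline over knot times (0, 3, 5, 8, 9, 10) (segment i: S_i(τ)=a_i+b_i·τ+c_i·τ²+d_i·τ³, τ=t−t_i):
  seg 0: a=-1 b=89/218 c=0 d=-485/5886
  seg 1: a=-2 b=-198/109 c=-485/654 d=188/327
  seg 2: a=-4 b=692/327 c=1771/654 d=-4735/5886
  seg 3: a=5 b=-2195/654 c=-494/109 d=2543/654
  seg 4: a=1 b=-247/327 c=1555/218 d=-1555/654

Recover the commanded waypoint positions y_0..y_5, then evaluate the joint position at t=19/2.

y_0 = S_0(0) = a_0 = -1
y_1 = S_1(0) = a_1 = -2
y_2 = S_2(0) = a_2 = -4
y_3 = S_3(0) = a_3 = 5
y_4 = S_4(0) = a_4 = 1
y_5 = S_4(1) = 5
t_q=19/2 is in segment 4 (τ=1/2); S_4(τ)=3677/1744

y_0=-1 y_1=-2 y_2=-4 y_3=5 y_4=1 y_5=5
S(19/2) = 3677/1744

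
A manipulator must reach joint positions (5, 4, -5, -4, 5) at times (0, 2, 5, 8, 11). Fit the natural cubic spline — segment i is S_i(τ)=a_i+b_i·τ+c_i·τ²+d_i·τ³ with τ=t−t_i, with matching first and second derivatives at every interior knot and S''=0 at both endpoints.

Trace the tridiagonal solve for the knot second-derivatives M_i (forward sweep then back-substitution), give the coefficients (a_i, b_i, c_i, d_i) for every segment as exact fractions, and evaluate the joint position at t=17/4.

Δ: Δ0=-1/2, Δ1=-3, Δ2=1/3, Δ3=3
row 1: diag=10, rhs=-15; c'=3/10, d'=-3/2
row 2: denom=12−3·3/10=111/10; d'=(20−3·-3/2)/(111/10)=245/111
row 3: denom=12−3·10/37=414/37; d'=(16−3·245/111)/(414/37)=347/414
back: M3=347/414
back: M2=245/111−10/37·347/414=410/207
back: M1=-3/2−3/10·410/207=-289/138
M: M0=0, M1=-289/138, M2=410/207, M3=347/414, M4=0
seg 0: a=5, c=M0/2=0, d=(M1−M0)/(6·2)=-289/1656, b=Δ0−h0·(2M0+M1)/6=41/207
seg 1: a=4, c=M1/2=-289/276, d=(M2−M1)/(6·3)=1687/7452, b=Δ1−h1·(2M1+M2)/6=-785/414
seg 2: a=-5, c=M2/2=205/207, d=(M3−M2)/(6·3)=-473/7452, b=Δ2−h2·(2M2+M3)/6=-1711/828
seg 3: a=-4, c=M3/2=347/828, d=(M4−M3)/(6·3)=-347/7452, b=Δ3−h3·(2M3+M4)/6=895/414
t_q=17/4 → seg 1, τ=9/4; S=4+-785/414·τ+-289/276·τ²+1687/7452·τ³=-17597/5888

  seg 0: a=5 b=41/207 c=0 d=-289/1656
  seg 1: a=4 b=-785/414 c=-289/276 d=1687/7452
  seg 2: a=-5 b=-1711/828 c=205/207 d=-473/7452
  seg 3: a=-4 b=895/414 c=347/828 d=-347/7452
S(17/4) = -17597/5888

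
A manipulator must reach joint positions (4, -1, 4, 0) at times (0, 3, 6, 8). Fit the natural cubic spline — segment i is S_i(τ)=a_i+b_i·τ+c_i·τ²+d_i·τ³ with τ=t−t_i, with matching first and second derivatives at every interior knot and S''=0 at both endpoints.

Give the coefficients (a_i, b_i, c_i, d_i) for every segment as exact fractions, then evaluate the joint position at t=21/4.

  seg 0: a=4 b=-106/37 c=0 d=133/999
  seg 1: a=-1 b=27/37 c=133/111 d=-295/999
  seg 2: a=4 b=-2/37 c=-54/37 d=9/37
S(21/4) = 7919/2368

Δ: Δ0=-5/3, Δ1=5/3, Δ2=-2
row 1: diag=12, rhs=20; c'=1/4, d'=5/3
row 2: denom=10−3·1/4=37/4; d'=(-22−3·5/3)/(37/4)=-108/37
back: M2=-108/37
back: M1=5/3−1/4·-108/37=266/111
M: M0=0, M1=266/111, M2=-108/37, M3=0
seg 0: a=4, c=M0/2=0, d=(M1−M0)/(6·3)=133/999, b=Δ0−h0·(2M0+M1)/6=-106/37
seg 1: a=-1, c=M1/2=133/111, d=(M2−M1)/(6·3)=-295/999, b=Δ1−h1·(2M1+M2)/6=27/37
seg 2: a=4, c=M2/2=-54/37, d=(M3−M2)/(6·2)=9/37, b=Δ2−h2·(2M2+M3)/6=-2/37
t_q=21/4 → seg 1, τ=9/4; S=-1+27/37·τ+133/111·τ²+-295/999·τ³=7919/2368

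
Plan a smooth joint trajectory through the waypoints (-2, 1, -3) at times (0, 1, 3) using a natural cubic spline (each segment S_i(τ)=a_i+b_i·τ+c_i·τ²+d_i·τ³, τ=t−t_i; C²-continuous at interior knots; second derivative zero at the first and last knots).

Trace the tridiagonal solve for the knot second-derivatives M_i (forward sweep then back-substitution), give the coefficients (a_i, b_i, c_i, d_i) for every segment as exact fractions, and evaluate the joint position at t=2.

  seg 0: a=-2 b=23/6 c=0 d=-5/6
  seg 1: a=1 b=4/3 c=-5/2 d=5/12
S(2) = 1/4

Δ: Δ0=3, Δ1=-2
row 1: diag=6, rhs=-30; c'=1/3, d'=-5
back: M1=-5
M: M0=0, M1=-5, M2=0
seg 0: a=-2, c=M0/2=0, d=(M1−M0)/(6·1)=-5/6, b=Δ0−h0·(2M0+M1)/6=23/6
seg 1: a=1, c=M1/2=-5/2, d=(M2−M1)/(6·2)=5/12, b=Δ1−h1·(2M1+M2)/6=4/3
t_q=2 → seg 1, τ=1; S=1+4/3·τ+-5/2·τ²+5/12·τ³=1/4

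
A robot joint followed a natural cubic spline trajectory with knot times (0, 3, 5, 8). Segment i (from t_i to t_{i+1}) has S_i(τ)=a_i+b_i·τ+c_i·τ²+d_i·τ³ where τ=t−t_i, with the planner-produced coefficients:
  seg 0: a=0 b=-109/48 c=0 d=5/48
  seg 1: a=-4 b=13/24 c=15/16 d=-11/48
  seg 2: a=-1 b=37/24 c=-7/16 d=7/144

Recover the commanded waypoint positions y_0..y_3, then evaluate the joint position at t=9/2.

y_0 = S_0(0) = a_0 = 0
y_1 = S_1(0) = a_1 = -4
y_2 = S_2(0) = a_2 = -1
y_3 = S_2(3) = 1
t_q=9/2 is in segment 1 (τ=3/2); S_1(τ)=-237/128

y_0=0 y_1=-4 y_2=-1 y_3=1
S(9/2) = -237/128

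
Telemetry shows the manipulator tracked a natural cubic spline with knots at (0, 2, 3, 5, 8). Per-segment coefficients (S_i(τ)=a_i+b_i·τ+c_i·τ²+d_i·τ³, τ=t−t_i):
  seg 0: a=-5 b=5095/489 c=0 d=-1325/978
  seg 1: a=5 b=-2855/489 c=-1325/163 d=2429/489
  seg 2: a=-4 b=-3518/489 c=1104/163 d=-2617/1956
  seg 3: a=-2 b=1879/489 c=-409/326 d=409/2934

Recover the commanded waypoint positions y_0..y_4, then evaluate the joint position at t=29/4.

y_0=-5 y_1=5 y_2=-4 y_3=-2 y_4=2
S(29/4) = 39269/20864

y_0 = S_0(0) = a_0 = -5
y_1 = S_1(0) = a_1 = 5
y_2 = S_2(0) = a_2 = -4
y_3 = S_3(0) = a_3 = -2
y_4 = S_3(3) = 2
t_q=29/4 is in segment 3 (τ=9/4); S_3(τ)=39269/20864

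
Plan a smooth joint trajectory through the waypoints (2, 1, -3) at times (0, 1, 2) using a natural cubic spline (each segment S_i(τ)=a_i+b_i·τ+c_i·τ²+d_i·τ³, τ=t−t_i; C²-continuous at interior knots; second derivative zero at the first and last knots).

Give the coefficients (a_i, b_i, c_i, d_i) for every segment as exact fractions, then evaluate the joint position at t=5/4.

Δ: Δ0=-1, Δ1=-4
row 1: diag=4, rhs=-18; c'=1/4, d'=-9/2
back: M1=-9/2
M: M0=0, M1=-9/2, M2=0
seg 0: a=2, c=M0/2=0, d=(M1−M0)/(6·1)=-3/4, b=Δ0−h0·(2M0+M1)/6=-1/4
seg 1: a=1, c=M1/2=-9/4, d=(M2−M1)/(6·1)=3/4, b=Δ1−h1·(2M1+M2)/6=-5/2
t_q=5/4 → seg 1, τ=1/4; S=1+-5/2·τ+-9/4·τ²+3/4·τ³=63/256

  seg 0: a=2 b=-1/4 c=0 d=-3/4
  seg 1: a=1 b=-5/2 c=-9/4 d=3/4
S(5/4) = 63/256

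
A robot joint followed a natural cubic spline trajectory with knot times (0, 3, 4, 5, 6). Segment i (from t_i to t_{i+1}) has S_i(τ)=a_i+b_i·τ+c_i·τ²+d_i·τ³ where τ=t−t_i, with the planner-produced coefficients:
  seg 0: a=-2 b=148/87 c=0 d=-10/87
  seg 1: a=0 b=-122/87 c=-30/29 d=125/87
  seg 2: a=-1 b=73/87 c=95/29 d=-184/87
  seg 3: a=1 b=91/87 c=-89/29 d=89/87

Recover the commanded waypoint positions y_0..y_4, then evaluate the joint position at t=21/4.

y_0=-2 y_1=0 y_2=-1 y_3=1 y_4=0
S(21/4) = 2015/1856

y_0 = S_0(0) = a_0 = -2
y_1 = S_1(0) = a_1 = 0
y_2 = S_2(0) = a_2 = -1
y_3 = S_3(0) = a_3 = 1
y_4 = S_3(1) = 0
t_q=21/4 is in segment 3 (τ=1/4); S_3(τ)=2015/1856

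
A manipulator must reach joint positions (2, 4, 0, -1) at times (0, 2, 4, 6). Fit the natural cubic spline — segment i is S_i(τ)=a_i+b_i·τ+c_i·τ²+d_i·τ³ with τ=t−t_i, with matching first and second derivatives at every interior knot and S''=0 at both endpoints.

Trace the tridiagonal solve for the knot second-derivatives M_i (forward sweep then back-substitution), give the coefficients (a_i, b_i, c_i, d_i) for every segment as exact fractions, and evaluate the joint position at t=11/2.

Δ: Δ0=1, Δ1=-2, Δ2=-1/2
row 1: diag=8, rhs=-18; c'=1/4, d'=-9/4
row 2: denom=8−2·1/4=15/2; d'=(9−2·-9/4)/(15/2)=9/5
back: M2=9/5
back: M1=-9/4−1/4·9/5=-27/10
M: M0=0, M1=-27/10, M2=9/5, M3=0
seg 0: a=2, c=M0/2=0, d=(M1−M0)/(6·2)=-9/40, b=Δ0−h0·(2M0+M1)/6=19/10
seg 1: a=4, c=M1/2=-27/20, d=(M2−M1)/(6·2)=3/8, b=Δ1−h1·(2M1+M2)/6=-4/5
seg 2: a=0, c=M2/2=9/10, d=(M3−M2)/(6·2)=-3/20, b=Δ2−h2·(2M2+M3)/6=-17/10
t_q=11/2 → seg 2, τ=3/2; S=0+-17/10·τ+9/10·τ²+-3/20·τ³=-33/32

  seg 0: a=2 b=19/10 c=0 d=-9/40
  seg 1: a=4 b=-4/5 c=-27/20 d=3/8
  seg 2: a=0 b=-17/10 c=9/10 d=-3/20
S(11/2) = -33/32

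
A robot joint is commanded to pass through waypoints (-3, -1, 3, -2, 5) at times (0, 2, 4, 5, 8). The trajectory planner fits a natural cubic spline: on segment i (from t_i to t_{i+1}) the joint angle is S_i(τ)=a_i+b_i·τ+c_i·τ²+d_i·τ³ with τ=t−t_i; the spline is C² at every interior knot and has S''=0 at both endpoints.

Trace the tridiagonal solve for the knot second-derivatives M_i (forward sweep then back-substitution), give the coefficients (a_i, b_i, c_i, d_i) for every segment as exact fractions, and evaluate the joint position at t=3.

Δ: Δ0=1, Δ1=2, Δ2=-5, Δ3=7/3
row 1: diag=8, rhs=6; c'=1/4, d'=3/4
row 2: denom=6−2·1/4=11/2; d'=(-42−2·3/4)/(11/2)=-87/11
row 3: denom=8−1·2/11=86/11; d'=(44−1·-87/11)/(86/11)=571/86
back: M3=571/86
back: M2=-87/11−2/11·571/86=-392/43
back: M1=3/4−1/4·-392/43=521/172
M: M0=0, M1=521/172, M2=-392/43, M3=571/86, M4=0
seg 0: a=-3, c=M0/2=0, d=(M1−M0)/(6·2)=521/2064, b=Δ0−h0·(2M0+M1)/6=-5/516
seg 1: a=-1, c=M1/2=521/344, d=(M2−M1)/(6·2)=-2089/2064, b=Δ1−h1·(2M1+M2)/6=779/258
seg 2: a=3, c=M2/2=-196/43, d=(M3−M2)/(6·1)=1355/516, b=Δ2−h2·(2M2+M3)/6=-1583/516
seg 3: a=-2, c=M3/2=571/172, d=(M4−M3)/(6·3)=-571/1548, b=Δ3−h3·(2M3+M4)/6=-1111/258
t_q=3 → seg 1, τ=1; S=-1+779/258·τ+521/344·τ²+-2089/2064·τ³=1735/688

  seg 0: a=-3 b=-5/516 c=0 d=521/2064
  seg 1: a=-1 b=779/258 c=521/344 d=-2089/2064
  seg 2: a=3 b=-1583/516 c=-196/43 d=1355/516
  seg 3: a=-2 b=-1111/258 c=571/172 d=-571/1548
S(3) = 1735/688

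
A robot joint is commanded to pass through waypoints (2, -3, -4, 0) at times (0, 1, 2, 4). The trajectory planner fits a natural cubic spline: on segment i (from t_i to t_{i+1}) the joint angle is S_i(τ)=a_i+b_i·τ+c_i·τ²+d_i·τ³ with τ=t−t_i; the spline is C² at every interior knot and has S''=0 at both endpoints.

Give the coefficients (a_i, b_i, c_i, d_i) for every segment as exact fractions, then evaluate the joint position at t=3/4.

Δ: Δ0=-5, Δ1=-1, Δ2=2
row 1: diag=4, rhs=24; c'=1/4, d'=6
row 2: denom=6−1·1/4=23/4; d'=(18−1·6)/(23/4)=48/23
back: M2=48/23
back: M1=6−1/4·48/23=126/23
M: M0=0, M1=126/23, M2=48/23, M3=0
seg 0: a=2, c=M0/2=0, d=(M1−M0)/(6·1)=21/23, b=Δ0−h0·(2M0+M1)/6=-136/23
seg 1: a=-3, c=M1/2=63/23, d=(M2−M1)/(6·1)=-13/23, b=Δ1−h1·(2M1+M2)/6=-73/23
seg 2: a=-4, c=M2/2=24/23, d=(M3−M2)/(6·2)=-4/23, b=Δ2−h2·(2M2+M3)/6=14/23
t_q=3/4 → seg 0, τ=3/4; S=2+-136/23·τ+0·τ²+21/23·τ³=-3017/1472

  seg 0: a=2 b=-136/23 c=0 d=21/23
  seg 1: a=-3 b=-73/23 c=63/23 d=-13/23
  seg 2: a=-4 b=14/23 c=24/23 d=-4/23
S(3/4) = -3017/1472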